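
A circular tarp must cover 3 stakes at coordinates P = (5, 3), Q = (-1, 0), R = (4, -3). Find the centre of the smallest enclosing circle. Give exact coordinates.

(57/22, 7/22)

Side lengths²: PQ² = 45, PR² = 37, QR² = 34.
Since PQ² = 45 < 37 + 34 = 71, the triangle is acute, so the smallest enclosing circle is the circumcircle.
Circumcentre = (57/22, 7/22), r² = 3145/242.
Centre = (57/22, 7/22).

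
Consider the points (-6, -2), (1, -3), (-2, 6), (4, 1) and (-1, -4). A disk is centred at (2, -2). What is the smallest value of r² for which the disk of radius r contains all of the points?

The required radius is the distance from (2, -2) to the farthest point.
Squared distances: 64, 2, 80, 13, 13.
Maximum is 80, attained at (-2, 6).

80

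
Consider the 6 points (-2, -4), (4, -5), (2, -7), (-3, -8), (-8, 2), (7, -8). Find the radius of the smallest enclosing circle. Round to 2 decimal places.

9.01

A smallest enclosing disk is always determined by at most three of the input points on its boundary.
The farthest pair is (-8, 2)–(7, -8) with squared distance 325. The circle on this segment as diameter has centre (-0.5, -3) and r² = 325/4 = 81.25.
Check (-2, -4): distance² to centre = 3.25 ≤ 81.25, so it lies inside.
All remaining points lie in this disk, and no smaller disk contains both endpoints, so this is the minimum enclosing circle.
r = √(81.25) ≈ 9.01.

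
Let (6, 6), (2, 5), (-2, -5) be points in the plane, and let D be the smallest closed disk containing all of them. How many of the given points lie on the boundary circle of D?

Call the three points A, B, C in the order given.
Side lengths²: AB² = 17, AC² = 185, BC² = 116.
Since AC² = 185 ≥ 116 + 17 = 133, the angle opposite AC is not acute, so the smallest enclosing circle has AC as diameter.
Centre = midpoint of AC = (2, 0.5), r² = 185/4 = 46.25.
The points at distance exactly r from the centre are (6, 6), (-2, -5) — 2 points.

2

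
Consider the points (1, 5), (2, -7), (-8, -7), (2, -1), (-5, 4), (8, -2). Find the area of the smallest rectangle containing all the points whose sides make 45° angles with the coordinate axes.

199.5

In coordinates u = x + y, v = x − y the rectangle is axis-aligned; the map (x,y)→(u,v) scales areas by 2.
u-values: 6, -5, -15, 1, -1, 6; range = 6 − (-15) = 21.
v-values: -4, 9, -1, 3, -9, 10; range = 10 − (-9) = 19.
Area = (21 × 19) / 2 = 199.5.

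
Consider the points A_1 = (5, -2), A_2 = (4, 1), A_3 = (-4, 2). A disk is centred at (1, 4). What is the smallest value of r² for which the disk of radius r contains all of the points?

The required radius is the distance from (1, 4) to the farthest point.
Squared distances: 52, 18, 29.
Maximum is 52, attained at A_1.

52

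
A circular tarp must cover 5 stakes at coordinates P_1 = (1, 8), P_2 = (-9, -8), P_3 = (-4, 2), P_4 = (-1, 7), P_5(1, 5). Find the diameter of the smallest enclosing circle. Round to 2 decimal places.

18.87

A smallest enclosing disk is always determined by at most three of the input points on its boundary.
The farthest pair is P_1–P_2 with squared distance 356. The circle on this segment as diameter has centre (-4, 0) and r² = 356/4 = 89.
Check P_3: distance² to centre = 4 ≤ 89, so it lies inside.
All remaining points lie in this disk, and no smaller disk contains both endpoints, so this is the minimum enclosing circle.
Diameter = 2r = 2√89 ≈ 18.87.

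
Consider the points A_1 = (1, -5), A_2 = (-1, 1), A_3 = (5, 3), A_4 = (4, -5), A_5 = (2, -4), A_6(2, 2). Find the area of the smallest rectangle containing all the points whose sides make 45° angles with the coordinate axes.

66

In coordinates u = x + y, v = x − y the rectangle is axis-aligned; the map (x,y)→(u,v) scales areas by 2.
u-values: -4, 0, 8, -1, -2, 4; range = 8 − (-4) = 12.
v-values: 6, -2, 2, 9, 6, 0; range = 9 − (-2) = 11.
Area = (12 × 11) / 2 = 66.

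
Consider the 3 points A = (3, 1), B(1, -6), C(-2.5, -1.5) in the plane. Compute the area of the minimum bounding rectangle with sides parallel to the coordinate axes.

38.5

x ranges over [-2.5, 3], width 5.5.
y ranges over [-6, 1], height 7.
Area = 5.5 × 7 = 38.5.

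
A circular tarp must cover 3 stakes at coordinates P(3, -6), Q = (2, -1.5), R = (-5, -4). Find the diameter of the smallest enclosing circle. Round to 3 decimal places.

8.310

Side lengths²: PQ² = 21.25, PR² = 68, QR² = 55.25.
Since PR² = 68 < 55.25 + 21.25 = 76.5, the triangle is acute, so the smallest enclosing circle is the circumcircle.
Circumcentre = (-0.875, -4.5), r² = 17.265625.
Diameter = 2r = 2√(17.265625) ≈ 8.310.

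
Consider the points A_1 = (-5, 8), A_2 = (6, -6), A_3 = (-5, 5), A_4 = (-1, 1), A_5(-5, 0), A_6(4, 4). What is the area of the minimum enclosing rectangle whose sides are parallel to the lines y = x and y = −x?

162.5

In coordinates u = x + y, v = x − y the rectangle is axis-aligned; the map (x,y)→(u,v) scales areas by 2.
u-values: 3, 0, 0, 0, -5, 8; range = 8 − (-5) = 13.
v-values: -13, 12, -10, -2, -5, 0; range = 12 − (-13) = 25.
Area = (13 × 25) / 2 = 162.5.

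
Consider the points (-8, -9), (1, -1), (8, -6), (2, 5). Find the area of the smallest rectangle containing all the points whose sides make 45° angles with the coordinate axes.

204

In coordinates u = x + y, v = x − y the rectangle is axis-aligned; the map (x,y)→(u,v) scales areas by 2.
u-values: -17, 0, 2, 7; range = 7 − (-17) = 24.
v-values: 1, 2, 14, -3; range = 14 − (-3) = 17.
Area = (24 × 17) / 2 = 204.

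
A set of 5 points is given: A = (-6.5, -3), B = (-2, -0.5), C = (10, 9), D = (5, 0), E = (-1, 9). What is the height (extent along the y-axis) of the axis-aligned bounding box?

max y = 9, min y = -3, so height = 12.

12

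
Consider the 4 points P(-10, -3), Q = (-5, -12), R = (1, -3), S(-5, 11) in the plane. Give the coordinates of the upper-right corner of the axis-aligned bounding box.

x-range [-10, 1], y-range [-12, 11].
The upper-right corner is (1, 11).

(1, 11)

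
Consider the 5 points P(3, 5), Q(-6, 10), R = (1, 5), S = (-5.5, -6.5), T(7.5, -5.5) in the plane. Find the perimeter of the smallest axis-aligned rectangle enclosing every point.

Width = max x − min x = 7.5 − (-6) = 13.5.
Height = max y − min y = 10 − (-6.5) = 16.5.
Perimeter = 2(13.5 + 16.5) = 60.

60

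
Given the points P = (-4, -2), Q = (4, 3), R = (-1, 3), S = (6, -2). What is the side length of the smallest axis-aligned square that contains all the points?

10

The bounding box has width 10 and height 5.
An axis-aligned square enclosing the set must have side ≥ max(width, height).
So the minimum side is max(10, 5) = 10.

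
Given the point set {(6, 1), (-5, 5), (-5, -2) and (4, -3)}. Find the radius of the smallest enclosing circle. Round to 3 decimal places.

6.066

By Welzl's lemma the MEC is supported by two points (diametrically opposite) or three points (on a circumcircle).
The minimum enclosing circle is determined by three boundary points: (6, 1), (-5, 5), (-5, -2).
Their circumcentre is (-1/22, 1.5) with r² = 8905/242.
The farthest remaining point (4, -3) is at distance² 8861/242 ≤ 8905/242.
r = √(8905/242) ≈ 6.066.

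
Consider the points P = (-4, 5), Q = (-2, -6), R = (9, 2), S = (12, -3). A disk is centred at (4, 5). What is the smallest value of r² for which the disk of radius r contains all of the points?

157

The required radius is the distance from (4, 5) to the farthest point.
Squared distances: 64, 157, 34, 128.
Maximum is 157, attained at Q.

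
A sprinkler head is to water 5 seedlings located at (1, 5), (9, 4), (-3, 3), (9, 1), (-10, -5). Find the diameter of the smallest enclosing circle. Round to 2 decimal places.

21.02

The minimum enclosing circle of a finite set is fixed by two of the points (as a diameter) or three (as a circumcircle).
The farthest pair is (9, 4)–(-10, -5) with squared distance 442. The circle on this segment as diameter has centre (-0.5, -0.5) and r² = 442/4 = 110.5.
Check (1, 5): distance² to centre = 32.5 ≤ 110.5, so it lies inside.
All remaining points lie in this disk, and no smaller disk contains both endpoints, so this is the minimum enclosing circle.
Diameter = 2r = 2√(110.5) ≈ 21.02.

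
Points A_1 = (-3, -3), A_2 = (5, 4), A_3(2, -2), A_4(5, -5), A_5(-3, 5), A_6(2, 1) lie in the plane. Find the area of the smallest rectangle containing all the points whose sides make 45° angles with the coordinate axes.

135

In coordinates u = x + y, v = x − y the rectangle is axis-aligned; the map (x,y)→(u,v) scales areas by 2.
u-values: -6, 9, 0, 0, 2, 3; range = 9 − (-6) = 15.
v-values: 0, 1, 4, 10, -8, 1; range = 10 − (-8) = 18.
Area = (15 × 18) / 2 = 135.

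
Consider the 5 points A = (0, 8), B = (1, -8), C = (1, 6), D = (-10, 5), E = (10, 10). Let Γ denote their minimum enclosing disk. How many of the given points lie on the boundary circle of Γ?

By Welzl's lemma the MEC is supported by two points (diametrically opposite) or three points (on a circumcircle).
The minimum enclosing circle is determined by three boundary points: B, D, E.
Their circumcentre is (15/14, 45/14) with r² = 12325/98.
The farthest remaining point A is at distance² 2357/98 ≤ 12325/98.
The points at distance exactly r from the centre are B, D, E — 3 points.

3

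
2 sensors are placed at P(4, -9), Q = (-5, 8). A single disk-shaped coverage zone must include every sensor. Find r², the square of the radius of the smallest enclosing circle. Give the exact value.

92.5

The smallest circle enclosing two points has them as diameter endpoints.
Centre = midpoint = (-0.5, -0.5); r² = |PQ|²/4 = 370/4 = 92.5.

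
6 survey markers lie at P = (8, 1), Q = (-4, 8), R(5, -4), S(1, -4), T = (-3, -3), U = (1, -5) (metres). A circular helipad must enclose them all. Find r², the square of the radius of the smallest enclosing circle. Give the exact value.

82025/1458

A smallest enclosing disk is always determined by at most three of the input points on its boundary.
The minimum enclosing circle is determined by three boundary points: P, Q, R.
Their circumcentre is (31/54, 37/18) with r² = 82025/1458.
The farthest remaining point U is at distance² 72845/1458 ≤ 82025/1458.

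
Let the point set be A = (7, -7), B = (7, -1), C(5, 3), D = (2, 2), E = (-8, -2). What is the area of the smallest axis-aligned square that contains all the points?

The bounding box has width 15 and height 10.
An axis-aligned square enclosing the set must have side ≥ max(width, height).
So the minimum side is max(15, 10) = 15.
Area = 15² = 225.

225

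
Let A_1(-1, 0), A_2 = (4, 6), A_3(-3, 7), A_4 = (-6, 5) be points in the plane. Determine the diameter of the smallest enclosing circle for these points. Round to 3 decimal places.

The minimum enclosing circle of a finite set is fixed by two of the points (as a diameter) or three (as a circumcircle).
The minimum enclosing circle is determined by three boundary points: A_1, A_2, A_4.
Their circumcentre is (-21/22, 111/22) with r² = 6161/242.
The farthest remaining point A_3 is at distance² 1937/242 ≤ 6161/242.
Diameter = 2r = 2√(6161/242) ≈ 10.091.

10.091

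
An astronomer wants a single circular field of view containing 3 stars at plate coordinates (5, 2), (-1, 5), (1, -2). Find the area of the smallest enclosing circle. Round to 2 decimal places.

Call the three points A, B, C in the order given.
Side lengths²: AB² = 45, AC² = 32, BC² = 53.
Since BC² = 53 < 45 + 32 = 77, the triangle is acute, so the smallest enclosing circle is the circumcircle.
Circumcentre = (7/6, 11/6), r² = 265/18.
Area = π·r² = π·265/18 ≈ 46.25.

46.25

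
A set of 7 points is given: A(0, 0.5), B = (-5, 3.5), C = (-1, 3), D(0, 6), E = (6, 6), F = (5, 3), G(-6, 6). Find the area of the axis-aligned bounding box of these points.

x ranges over [-6, 6], width 12.
y ranges over [0.5, 6], height 5.5.
Area = 12 × 5.5 = 66.

66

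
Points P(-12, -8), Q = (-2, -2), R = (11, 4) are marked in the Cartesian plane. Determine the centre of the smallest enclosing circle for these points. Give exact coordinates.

(-0.5, -2)

Side lengths²: PQ² = 136, PR² = 673, QR² = 205.
Since PR² = 673 ≥ 205 + 136 = 341, the angle opposite PR is not acute, so the smallest enclosing circle has PR as diameter.
Centre = midpoint of PR = (-0.5, -2), r² = 673/4 = 168.25.
Centre = (-0.5, -2).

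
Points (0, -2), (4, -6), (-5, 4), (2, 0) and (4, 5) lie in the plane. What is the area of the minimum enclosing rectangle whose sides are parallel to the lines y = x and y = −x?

104.5

In coordinates u = x + y, v = x − y the rectangle is axis-aligned; the map (x,y)→(u,v) scales areas by 2.
u-values: -2, -2, -1, 2, 9; range = 9 − (-2) = 11.
v-values: 2, 10, -9, 2, -1; range = 10 − (-9) = 19.
Area = (11 × 19) / 2 = 104.5.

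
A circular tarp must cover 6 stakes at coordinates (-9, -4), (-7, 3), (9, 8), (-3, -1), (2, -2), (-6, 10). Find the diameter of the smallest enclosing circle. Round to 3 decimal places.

21.633

The minimum enclosing circle of a finite set is fixed by two of the points (as a diameter) or three (as a circumcircle).
The farthest pair is (-9, -4)–(9, 8) with squared distance 468. The circle on this segment as diameter has centre (0, 2) and r² = 468/4 = 117.
Check (-7, 3): distance² to centre = 50 ≤ 117, so it lies inside.
All remaining points lie in this disk, and no smaller disk contains both endpoints, so this is the minimum enclosing circle.
Diameter = 2r = 2√117 ≈ 21.633.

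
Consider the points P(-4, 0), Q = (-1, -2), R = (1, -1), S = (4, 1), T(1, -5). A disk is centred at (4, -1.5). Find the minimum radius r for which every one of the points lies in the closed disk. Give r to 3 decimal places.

The required radius is the distance from (4, -1.5) to the farthest point.
Squared distances: 66.25, 25.25, 9.25, 6.25, 21.25.
Maximum is 66.25, attained at P.
r = √(66.25) ≈ 8.139.

8.139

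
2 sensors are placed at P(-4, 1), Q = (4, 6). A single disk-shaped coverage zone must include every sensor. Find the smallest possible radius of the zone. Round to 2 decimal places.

The smallest circle enclosing two points has them as diameter endpoints.
Centre = midpoint = (0, 3.5); r² = |PQ|²/4 = 89/4 = 22.25.
r = √(22.25) ≈ 4.72.

4.72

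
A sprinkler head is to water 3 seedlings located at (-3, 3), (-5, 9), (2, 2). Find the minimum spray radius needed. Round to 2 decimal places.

4.95

Call the three points A, B, C in the order given.
Side lengths²: AB² = 40, AC² = 26, BC² = 98.
Since BC² = 98 ≥ 40 + 26 = 66, the angle opposite BC is not acute, so the smallest enclosing circle has BC as diameter.
Centre = midpoint of BC = (-1.5, 5.5), r² = 98/4 = 24.5.
r = √(24.5) ≈ 4.95.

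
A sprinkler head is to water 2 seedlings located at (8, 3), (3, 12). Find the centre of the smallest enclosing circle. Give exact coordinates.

The smallest circle enclosing two points has them as diameter endpoints.
Centre = midpoint = (5.5, 7.5); r² = |(8, 3)−(3, 12)|²/4 = 106/4 = 26.5.
Centre = (5.5, 7.5).

(5.5, 7.5)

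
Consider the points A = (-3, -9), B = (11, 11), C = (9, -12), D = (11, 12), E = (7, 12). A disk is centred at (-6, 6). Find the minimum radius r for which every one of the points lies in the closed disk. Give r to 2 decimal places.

23.43

The required radius is the distance from (-6, 6) to the farthest point.
Squared distances: 234, 314, 549, 325, 205.
Maximum is 549, attained at C.
r = √549 ≈ 23.43.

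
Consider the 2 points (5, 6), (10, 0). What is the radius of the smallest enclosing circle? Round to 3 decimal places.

3.905

The smallest circle enclosing two points has them as diameter endpoints.
Centre = midpoint = (7.5, 3); r² = |(5, 6)−(10, 0)|²/4 = 61/4 = 15.25.
r = √(15.25) ≈ 3.905.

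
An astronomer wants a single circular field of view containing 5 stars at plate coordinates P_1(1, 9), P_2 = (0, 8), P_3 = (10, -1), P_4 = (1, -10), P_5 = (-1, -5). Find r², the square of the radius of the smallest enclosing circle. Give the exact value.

90.25

The minimum enclosing circle of a finite set is fixed by two of the points (as a diameter) or three (as a circumcircle).
The farthest pair is P_1–P_4 with squared distance 361. The circle on this segment as diameter has centre (1, -0.5) and r² = 361/4 = 90.25.
Check P_2: distance² to centre = 73.25 ≤ 90.25, so it lies inside.
All remaining points lie in this disk, and no smaller disk contains both endpoints, so this is the minimum enclosing circle.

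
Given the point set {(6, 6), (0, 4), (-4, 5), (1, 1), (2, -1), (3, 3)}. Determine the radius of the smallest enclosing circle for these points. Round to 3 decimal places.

By Welzl's lemma the MEC is supported by two points (diametrically opposite) or three points (on a circumcircle).
The minimum enclosing circle is determined by three boundary points: (6, 6), (-4, 5), (2, -1).
Their circumcentre is (25/22, 91/22) with r² = 6565/242.
The farthest remaining point (1, 1) is at distance² 2385/242 ≤ 6565/242.
r = √(6565/242) ≈ 5.208.

5.208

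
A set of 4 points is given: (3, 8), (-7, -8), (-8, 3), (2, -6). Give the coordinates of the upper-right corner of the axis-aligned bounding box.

(3, 8)

x-range [-8, 3], y-range [-8, 8].
The upper-right corner is (3, 8).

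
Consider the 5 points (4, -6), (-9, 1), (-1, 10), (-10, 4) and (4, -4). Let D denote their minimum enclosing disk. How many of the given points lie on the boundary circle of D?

By Welzl's lemma the MEC is supported by two points (diametrically opposite) or three points (on a circumcircle).
The minimum enclosing circle is determined by three boundary points: (4, -6), (-1, 10), (-10, 4).
Their circumcentre is (-89/58, 61/58) with r² = 135161/1682.
The farthest remaining point (4, -4) is at distance² 94445/1682 ≤ 135161/1682.
The points at distance exactly r from the centre are (4, -6), (-1, 10), (-10, 4) — 3 points.

3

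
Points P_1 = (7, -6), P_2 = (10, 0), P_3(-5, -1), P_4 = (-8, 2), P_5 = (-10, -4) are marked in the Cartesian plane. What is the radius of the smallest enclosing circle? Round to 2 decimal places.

A smallest enclosing disk is always determined by at most three of the input points on its boundary.
The farthest pair is P_2–P_5 with squared distance 416. The circle on this segment as diameter has centre (0, -2) and r² = 416/4 = 104.
Check P_1: distance² to centre = 65 ≤ 104, so it lies inside.
All remaining points lie in this disk, and no smaller disk contains both endpoints, so this is the minimum enclosing circle.
r = √104 ≈ 10.20.

10.20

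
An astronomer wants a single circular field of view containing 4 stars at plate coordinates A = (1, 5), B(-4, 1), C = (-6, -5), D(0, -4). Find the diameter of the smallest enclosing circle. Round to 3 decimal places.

The farthest pair is A–C with squared distance 149. The circle on this segment as diameter has centre (-2.5, 0) and r² = 149/4 = 37.25.
Check B: distance² to centre = 3.25 ≤ 37.25, so it lies inside.
All remaining points lie in this disk, and no smaller disk contains both endpoints, so this is the minimum enclosing circle.
Diameter = 2r = 2√(37.25) ≈ 12.207.

12.207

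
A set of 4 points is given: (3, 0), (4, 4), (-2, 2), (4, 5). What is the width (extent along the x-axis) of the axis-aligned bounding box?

max x = 4, min x = -2, so width = 6.

6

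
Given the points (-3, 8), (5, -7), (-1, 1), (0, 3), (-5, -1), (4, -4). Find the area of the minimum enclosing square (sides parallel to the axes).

225

The bounding box has width 10 and height 15.
An axis-aligned square enclosing the set must have side ≥ max(width, height).
So the minimum side is max(10, 15) = 15.
Area = 15² = 225.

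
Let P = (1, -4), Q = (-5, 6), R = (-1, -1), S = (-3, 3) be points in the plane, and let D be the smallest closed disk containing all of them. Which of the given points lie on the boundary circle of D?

The farthest pair is P–Q with squared distance 136. The circle on this segment as diameter has centre (-2, 1) and r² = 136/4 = 34.
Check R: distance² to centre = 5 ≤ 34, so it lies inside.
All remaining points lie in this disk, and no smaller disk contains both endpoints, so this is the minimum enclosing circle.
The points at distance exactly r from the centre are P, Q — 2 points.

P, Q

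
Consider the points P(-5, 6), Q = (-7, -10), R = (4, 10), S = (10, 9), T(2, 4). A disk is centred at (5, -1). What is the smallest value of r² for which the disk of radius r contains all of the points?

225

The required radius is the distance from (5, -1) to the farthest point.
Squared distances: 149, 225, 122, 125, 34.
Maximum is 225, attained at Q.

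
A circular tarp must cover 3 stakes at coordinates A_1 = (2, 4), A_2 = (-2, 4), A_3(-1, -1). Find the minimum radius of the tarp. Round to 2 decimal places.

2.97

Side lengths²: A_1A_2² = 16, A_1A_3² = 34, A_2A_3² = 26.
Since A_1A_3² = 34 < 26 + 16 = 42, the triangle is acute, so the smallest enclosing circle is the circumcircle.
Circumcentre = (0, 1.8), r² = 8.84.
r = √(8.84) ≈ 2.97.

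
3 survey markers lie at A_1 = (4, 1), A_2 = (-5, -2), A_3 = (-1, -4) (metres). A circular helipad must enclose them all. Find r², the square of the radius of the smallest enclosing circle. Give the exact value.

Side lengths²: A_1A_2² = 90, A_1A_3² = 50, A_2A_3² = 20.
Since A_1A_2² = 90 ≥ 50 + 20 = 70, the angle opposite A_1A_2 is not acute, so the smallest enclosing circle has A_1A_2 as diameter.
Centre = midpoint of A_1A_2 = (-0.5, -0.5), r² = 90/4 = 22.5.

22.5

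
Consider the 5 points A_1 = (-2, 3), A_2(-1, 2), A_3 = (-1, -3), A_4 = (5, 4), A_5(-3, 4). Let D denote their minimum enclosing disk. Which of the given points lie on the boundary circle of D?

A_3, A_4, A_5

The minimum enclosing circle is determined by three boundary points: A_3, A_4, A_5.
Their circumcentre is (1, 19/14) with r² = 4505/196.
The farthest remaining point A_1 is at distance² 2293/196 ≤ 4505/196.
The points at distance exactly r from the centre are A_3, A_4, A_5 — 3 points.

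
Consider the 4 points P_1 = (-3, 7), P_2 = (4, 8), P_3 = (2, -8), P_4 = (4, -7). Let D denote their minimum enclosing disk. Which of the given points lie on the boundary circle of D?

The minimum enclosing circle of a finite set is fixed by two of the points (as a diameter) or three (as a circumcircle).
The minimum enclosing circle is determined by three boundary points: P_1, P_2, P_3.
Their circumcentre is (17/11, 2/11) with r² = 8125/121.
The farthest remaining point P_4 is at distance² 6970/121 ≤ 8125/121.
The points at distance exactly r from the centre are P_1, P_2, P_3 — 3 points.

P_1, P_2, P_3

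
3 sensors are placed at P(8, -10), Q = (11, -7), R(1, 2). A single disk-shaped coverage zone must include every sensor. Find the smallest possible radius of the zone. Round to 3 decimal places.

Side lengths²: PQ² = 18, PR² = 193, QR² = 181.
Since PR² = 193 < 181 + 18 = 199, the triangle is acute, so the smallest enclosing circle is the circumcircle.
Circumcentre = (183/38, -145/38), r² = 34933/722.
r = √(34933/722) ≈ 6.956.

6.956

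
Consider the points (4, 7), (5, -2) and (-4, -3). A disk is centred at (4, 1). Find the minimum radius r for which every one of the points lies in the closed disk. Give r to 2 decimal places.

8.94

The required radius is the distance from (4, 1) to the farthest point.
Squared distances: 36, 10, 80.
Maximum is 80, attained at (-4, -3).
r = √80 ≈ 8.94.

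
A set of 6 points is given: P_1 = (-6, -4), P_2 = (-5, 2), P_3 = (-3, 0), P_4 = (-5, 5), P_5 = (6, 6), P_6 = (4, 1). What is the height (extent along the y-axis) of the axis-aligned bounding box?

10

max y = 6, min y = -4, so height = 10.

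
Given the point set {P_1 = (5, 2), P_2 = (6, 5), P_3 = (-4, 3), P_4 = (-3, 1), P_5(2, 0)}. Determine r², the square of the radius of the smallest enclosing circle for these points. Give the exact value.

A smallest enclosing disk is always determined by at most three of the input points on its boundary.
The farthest pair is P_2–P_3 with squared distance 104. The circle on this segment as diameter has centre (1, 4) and r² = 104/4 = 26.
Check P_1: distance² to centre = 20 ≤ 26, so it lies inside.
All remaining points lie in this disk, and no smaller disk contains both endpoints, so this is the minimum enclosing circle.

26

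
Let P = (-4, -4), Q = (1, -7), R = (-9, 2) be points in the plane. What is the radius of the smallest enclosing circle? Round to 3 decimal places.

Side lengths²: PQ² = 34, PR² = 61, QR² = 181.
Since QR² = 181 ≥ 61 + 34 = 95, the angle opposite QR is not acute, so the smallest enclosing circle has QR as diameter.
Centre = midpoint of QR = (-4, -2.5), r² = 181/4 = 45.25.
r = √(45.25) ≈ 6.727.

6.727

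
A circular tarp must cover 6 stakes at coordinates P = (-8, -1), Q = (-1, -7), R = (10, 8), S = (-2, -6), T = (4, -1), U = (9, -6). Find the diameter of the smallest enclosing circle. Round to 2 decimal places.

20.60

The minimum enclosing circle of a finite set is fixed by two of the points (as a diameter) or three (as a circumcircle).
The minimum enclosing circle is determined by three boundary points: P, R, U.
Their circumcentre is (107/54, 83/54) with r² = 154645/1458.
The farthest remaining point Q is at distance² 119221/1458 ≤ 154645/1458.
Diameter = 2r = 2√(154645/1458) ≈ 20.60.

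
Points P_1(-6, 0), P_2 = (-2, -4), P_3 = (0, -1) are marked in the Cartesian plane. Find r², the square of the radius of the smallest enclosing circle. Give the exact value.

Side lengths²: P_1P_2² = 32, P_1P_3² = 37, P_2P_3² = 13.
Since P_1P_3² = 37 < 32 + 13 = 45, the triangle is acute, so the smallest enclosing circle is the circumcircle.
Circumcentre = (-3.1, -1.1), r² = 9.62.

9.62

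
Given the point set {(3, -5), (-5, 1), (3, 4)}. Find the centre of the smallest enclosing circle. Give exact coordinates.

(0.125, -0.5)

Call the three points A, B, C in the order given.
Side lengths²: AB² = 100, AC² = 81, BC² = 73.
Since AB² = 100 < 81 + 73 = 154, the triangle is acute, so the smallest enclosing circle is the circumcircle.
Circumcentre = (0.125, -0.5), r² = 28.515625.
Centre = (0.125, -0.5).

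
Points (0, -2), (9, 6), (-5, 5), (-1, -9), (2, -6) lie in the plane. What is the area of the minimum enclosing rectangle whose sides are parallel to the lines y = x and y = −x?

225

In coordinates u = x + y, v = x − y the rectangle is axis-aligned; the map (x,y)→(u,v) scales areas by 2.
u-values: -2, 15, 0, -10, -4; range = 15 − (-10) = 25.
v-values: 2, 3, -10, 8, 8; range = 8 − (-10) = 18.
Area = (25 × 18) / 2 = 225.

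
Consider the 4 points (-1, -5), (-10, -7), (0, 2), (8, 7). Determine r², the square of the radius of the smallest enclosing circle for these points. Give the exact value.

The farthest pair is (-10, -7)–(8, 7) with squared distance 520. The circle on this segment as diameter has centre (-1, 0) and r² = 520/4 = 130.
Check (-1, -5): distance² to centre = 25 ≤ 130, so it lies inside.
All remaining points lie in this disk, and no smaller disk contains both endpoints, so this is the minimum enclosing circle.

130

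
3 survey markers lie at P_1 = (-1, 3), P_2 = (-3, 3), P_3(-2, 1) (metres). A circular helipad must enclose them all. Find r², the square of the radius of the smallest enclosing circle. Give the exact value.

Side lengths²: P_1P_2² = 4, P_1P_3² = 5, P_2P_3² = 5.
Since P_2P_3² = 5 < 5 + 4 = 9, the triangle is acute, so the smallest enclosing circle is the circumcircle.
Circumcentre = (-2, 2.25), r² = 1.5625.

1.5625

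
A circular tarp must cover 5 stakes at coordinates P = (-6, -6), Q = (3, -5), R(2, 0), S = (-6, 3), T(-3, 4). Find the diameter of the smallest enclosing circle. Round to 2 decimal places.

12.12

By Welzl's lemma the MEC is supported by two points (diametrically opposite) or three points (on a circumcircle).
The minimum enclosing circle is determined by three boundary points: P, Q, S.
Their circumcentre is (-35/18, -1.5) with r² = 5945/162.
The farthest remaining point T is at distance² 5081/162 ≤ 5945/162.
Diameter = 2r = 2√(5945/162) ≈ 12.12.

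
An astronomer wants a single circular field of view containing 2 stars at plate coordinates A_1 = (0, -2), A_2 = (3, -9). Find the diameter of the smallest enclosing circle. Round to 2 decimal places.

The smallest circle enclosing two points has them as diameter endpoints.
Centre = midpoint = (1.5, -5.5); r² = |A_1A_2|²/4 = 58/4 = 14.5.
Diameter = 2r = 2√(14.5) ≈ 7.62.

7.62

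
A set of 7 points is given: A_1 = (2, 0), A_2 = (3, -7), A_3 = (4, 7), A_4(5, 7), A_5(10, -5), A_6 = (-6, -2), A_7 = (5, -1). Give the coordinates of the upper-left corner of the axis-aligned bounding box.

x-range [-6, 10], y-range [-7, 7].
The upper-left corner is (-6, 7).

(-6, 7)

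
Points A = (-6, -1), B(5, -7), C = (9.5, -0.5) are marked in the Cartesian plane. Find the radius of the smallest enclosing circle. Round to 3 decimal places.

Side lengths²: AB² = 157, AC² = 240.5, BC² = 62.5.
Since AC² = 240.5 ≥ 157 + 62.5 = 219.5, the angle opposite AC is not acute, so the smallest enclosing circle has AC as diameter.
Centre = midpoint of AC = (1.75, -0.75), r² = 240.5/4 = 60.125.
r = √(60.125) ≈ 7.754.

7.754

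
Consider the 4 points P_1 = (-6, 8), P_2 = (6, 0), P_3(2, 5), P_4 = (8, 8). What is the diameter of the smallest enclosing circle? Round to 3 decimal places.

The minimum enclosing circle is determined by three boundary points: P_1, P_2, P_4.
Their circumcentre is (1, 5.5) with r² = 55.25.
The farthest remaining point P_3 is at distance² 1.25 ≤ 55.25.
Diameter = 2r = 2√(55.25) ≈ 14.866.

14.866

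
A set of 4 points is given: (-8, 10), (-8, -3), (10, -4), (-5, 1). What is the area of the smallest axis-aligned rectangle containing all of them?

x ranges over [-8, 10], width 18.
y ranges over [-4, 10], height 14.
Area = 18 × 14 = 252.

252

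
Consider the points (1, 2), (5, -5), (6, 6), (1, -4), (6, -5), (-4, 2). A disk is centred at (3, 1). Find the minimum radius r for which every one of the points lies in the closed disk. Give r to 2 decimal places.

7.07

The required radius is the distance from (3, 1) to the farthest point.
Squared distances: 5, 40, 34, 29, 45, 50.
Maximum is 50, attained at (-4, 2).
r = √50 ≈ 7.07.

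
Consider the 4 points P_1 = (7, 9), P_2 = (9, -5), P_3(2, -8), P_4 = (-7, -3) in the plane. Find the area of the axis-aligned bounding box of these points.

x ranges over [-7, 9], width 16.
y ranges over [-8, 9], height 17.
Area = 16 × 17 = 272.

272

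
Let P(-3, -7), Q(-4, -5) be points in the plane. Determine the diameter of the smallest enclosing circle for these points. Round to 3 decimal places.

The smallest circle enclosing two points has them as diameter endpoints.
Centre = midpoint = (-3.5, -6); r² = |PQ|²/4 = 5/4 = 1.25.
Diameter = 2r = 2√(1.25) ≈ 2.236.

2.236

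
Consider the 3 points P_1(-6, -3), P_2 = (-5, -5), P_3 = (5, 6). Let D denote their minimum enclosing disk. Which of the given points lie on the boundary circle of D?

Side lengths²: P_1P_2² = 5, P_1P_3² = 202, P_2P_3² = 221.
Since P_2P_3² = 221 ≥ 202 + 5 = 207, the angle opposite P_2P_3 is not acute, so the smallest enclosing circle has P_2P_3 as diameter.
Centre = midpoint of P_2P_3 = (0, 0.5), r² = 221/4 = 55.25.
The points at distance exactly r from the centre are P_2, P_3 — 2 points.

P_2, P_3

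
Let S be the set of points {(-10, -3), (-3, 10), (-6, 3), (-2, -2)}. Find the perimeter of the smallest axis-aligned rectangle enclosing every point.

Width = max x − min x = -2 − (-10) = 8.
Height = max y − min y = 10 − (-3) = 13.
Perimeter = 2(8 + 13) = 42.

42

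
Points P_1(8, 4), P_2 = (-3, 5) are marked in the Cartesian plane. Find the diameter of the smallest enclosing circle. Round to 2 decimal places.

The smallest circle enclosing two points has them as diameter endpoints.
Centre = midpoint = (2.5, 4.5); r² = |P_1P_2|²/4 = 122/4 = 30.5.
Diameter = 2r = 2√(30.5) ≈ 11.05.

11.05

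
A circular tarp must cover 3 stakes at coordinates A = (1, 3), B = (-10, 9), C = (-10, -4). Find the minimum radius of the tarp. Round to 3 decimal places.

Side lengths²: AB² = 157, AC² = 170, BC² = 169.
Since AC² = 170 < 169 + 157 = 326, the triangle is acute, so the smallest enclosing circle is the circumcircle.
Circumcentre = (-141/22, 2.5), r² = 13345/242.
r = √(13345/242) ≈ 7.426.

7.426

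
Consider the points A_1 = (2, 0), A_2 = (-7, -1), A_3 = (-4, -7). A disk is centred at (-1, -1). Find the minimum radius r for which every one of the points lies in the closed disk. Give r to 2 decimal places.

The required radius is the distance from (-1, -1) to the farthest point.
Squared distances: 10, 36, 45.
Maximum is 45, attained at A_3.
r = √45 ≈ 6.71.

6.71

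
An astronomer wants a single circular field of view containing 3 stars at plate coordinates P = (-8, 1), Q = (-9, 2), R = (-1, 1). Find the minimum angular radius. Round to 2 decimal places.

Side lengths²: PQ² = 2, PR² = 49, QR² = 65.
Since QR² = 65 ≥ 49 + 2 = 51, the angle opposite QR is not acute, so the smallest enclosing circle has QR as diameter.
Centre = midpoint of QR = (-5, 1.5), r² = 65/4 = 16.25.
r = √(16.25) ≈ 4.03.

4.03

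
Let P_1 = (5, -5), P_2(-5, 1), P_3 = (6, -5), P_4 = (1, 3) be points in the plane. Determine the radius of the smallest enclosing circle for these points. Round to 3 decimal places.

The minimum enclosing circle of a finite set is fixed by two of the points (as a diameter) or three (as a circumcircle).
The farthest pair is P_2–P_3 with squared distance 157. The circle on this segment as diameter has centre (0.5, -2) and r² = 157/4 = 39.25.
Check P_1: distance² to centre = 29.25 ≤ 39.25, so it lies inside.
All remaining points lie in this disk, and no smaller disk contains both endpoints, so this is the minimum enclosing circle.
r = √(39.25) ≈ 6.265.

6.265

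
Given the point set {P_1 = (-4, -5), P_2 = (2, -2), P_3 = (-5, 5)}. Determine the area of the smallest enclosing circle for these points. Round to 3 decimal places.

Side lengths²: P_1P_2² = 45, P_1P_3² = 101, P_2P_3² = 98.
Since P_1P_3² = 101 < 98 + 45 = 143, the triangle is acute, so the smallest enclosing circle is the circumcircle.
Circumcentre = (-17/6, 1/6), r² = 505/18.
Area = π·r² = π·505/18 ≈ 88.139.

88.139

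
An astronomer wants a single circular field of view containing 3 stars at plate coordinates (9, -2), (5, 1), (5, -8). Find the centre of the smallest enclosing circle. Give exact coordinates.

Call the three points A, B, C in the order given.
Side lengths²: AB² = 25, AC² = 52, BC² = 81.
Since BC² = 81 ≥ 52 + 25 = 77, the angle opposite BC is not acute, so the smallest enclosing circle has BC as diameter.
Centre = midpoint of BC = (5, -3.5), r² = 81/4 = 20.25.
Centre = (5, -3.5).

(5, -3.5)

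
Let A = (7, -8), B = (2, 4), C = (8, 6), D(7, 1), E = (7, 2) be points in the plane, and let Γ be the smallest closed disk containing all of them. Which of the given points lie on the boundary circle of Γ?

A smallest enclosing disk is always determined by at most three of the input points on its boundary.
The minimum enclosing circle is determined by three boundary points: A, B, C.
Their circumcentre is (573/82, -79/82) with r² = 166465/3362.
The farthest remaining point E is at distance² 29525/3362 ≤ 166465/3362.
The points at distance exactly r from the centre are A, B, C — 3 points.

A, B, C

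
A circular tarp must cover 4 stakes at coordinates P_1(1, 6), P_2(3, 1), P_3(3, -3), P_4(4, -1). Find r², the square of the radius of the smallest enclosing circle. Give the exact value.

21.25

The minimum enclosing circle of a finite set is fixed by two of the points (as a diameter) or three (as a circumcircle).
The farthest pair is P_1–P_3 with squared distance 85. The circle on this segment as diameter has centre (2, 1.5) and r² = 85/4 = 21.25.
Check P_2: distance² to centre = 1.25 ≤ 21.25, so it lies inside.
All remaining points lie in this disk, and no smaller disk contains both endpoints, so this is the minimum enclosing circle.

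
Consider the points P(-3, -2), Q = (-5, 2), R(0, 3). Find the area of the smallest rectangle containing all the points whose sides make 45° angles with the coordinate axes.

In coordinates u = x + y, v = x − y the rectangle is axis-aligned; the map (x,y)→(u,v) scales areas by 2.
u-values: -5, -3, 3; range = 3 − (-5) = 8.
v-values: -1, -7, -3; range = -1 − (-7) = 6.
Area = (8 × 6) / 2 = 24.

24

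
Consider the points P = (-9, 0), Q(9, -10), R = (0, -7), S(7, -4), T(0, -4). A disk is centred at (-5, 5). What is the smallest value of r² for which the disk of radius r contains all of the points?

The required radius is the distance from (-5, 5) to the farthest point.
Squared distances: 41, 421, 169, 225, 106.
Maximum is 421, attained at Q.

421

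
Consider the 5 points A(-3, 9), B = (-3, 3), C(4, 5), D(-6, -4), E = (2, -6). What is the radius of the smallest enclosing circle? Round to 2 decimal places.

7.91

A smallest enclosing disk is always determined by at most three of the input points on its boundary.
The farthest pair is A–E with squared distance 250. The circle on this segment as diameter has centre (-0.5, 1.5) and r² = 250/4 = 62.5.
Check B: distance² to centre = 8.5 ≤ 62.5, so it lies inside.
All remaining points lie in this disk, and no smaller disk contains both endpoints, so this is the minimum enclosing circle.
r = √(62.5) ≈ 7.91.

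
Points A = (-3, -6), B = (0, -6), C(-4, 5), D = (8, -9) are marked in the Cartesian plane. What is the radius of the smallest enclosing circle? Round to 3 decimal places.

9.220

The farthest pair is C–D with squared distance 340. The circle on this segment as diameter has centre (2, -2) and r² = 340/4 = 85.
Check A: distance² to centre = 41 ≤ 85, so it lies inside.
All remaining points lie in this disk, and no smaller disk contains both endpoints, so this is the minimum enclosing circle.
r = √85 ≈ 9.220.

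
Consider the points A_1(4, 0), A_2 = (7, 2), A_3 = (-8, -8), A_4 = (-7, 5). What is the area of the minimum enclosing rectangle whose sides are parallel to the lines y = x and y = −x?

In coordinates u = x + y, v = x − y the rectangle is axis-aligned; the map (x,y)→(u,v) scales areas by 2.
u-values: 4, 9, -16, -2; range = 9 − (-16) = 25.
v-values: 4, 5, 0, -12; range = 5 − (-12) = 17.
Area = (25 × 17) / 2 = 212.5.

212.5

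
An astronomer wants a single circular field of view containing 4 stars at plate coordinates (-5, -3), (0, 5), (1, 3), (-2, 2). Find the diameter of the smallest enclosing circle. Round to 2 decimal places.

A smallest enclosing disk is always determined by at most three of the input points on its boundary.
The farthest pair is (-5, -3)–(0, 5) with squared distance 89. The circle on this segment as diameter has centre (-2.5, 1) and r² = 89/4 = 22.25.
Check (1, 3): distance² to centre = 16.25 ≤ 22.25, so it lies inside.
All remaining points lie in this disk, and no smaller disk contains both endpoints, so this is the minimum enclosing circle.
Diameter = 2r = 2√(22.25) ≈ 9.43.

9.43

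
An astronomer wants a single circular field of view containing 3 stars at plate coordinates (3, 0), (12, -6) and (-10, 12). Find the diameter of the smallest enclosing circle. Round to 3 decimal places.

28.425

Call the three points A, B, C in the order given.
Side lengths²: AB² = 117, AC² = 313, BC² = 808.
Since BC² = 808 ≥ 313 + 117 = 430, the angle opposite BC is not acute, so the smallest enclosing circle has BC as diameter.
Centre = midpoint of BC = (1, 3), r² = 808/4 = 202.
Diameter = 2r = 2√202 ≈ 28.425.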